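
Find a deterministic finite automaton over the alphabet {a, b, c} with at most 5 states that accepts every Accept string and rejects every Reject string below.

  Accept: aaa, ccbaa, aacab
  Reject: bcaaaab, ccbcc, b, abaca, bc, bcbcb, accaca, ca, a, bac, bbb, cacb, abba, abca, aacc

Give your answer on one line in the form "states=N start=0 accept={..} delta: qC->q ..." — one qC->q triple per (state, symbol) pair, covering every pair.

states=4 start=0 accept={2} delta: 0a->1 0b->0 0c->0 1a->2 1b->0 1c->0 2a->2 2b->0 2c->3 3a->3 3b->2 3c->0

Grow the machine one transition at a time. Run the examples from 0; the earliest place one falls off (shortest prefix, ties alphabetical) gets sent to the lowest-numbered state that keeps every Accept/Reject pair distinguishable — a pair clashes when both reach the same state with identical unread suffix — and to a fresh state only if none does.
a: 0a undefined. 0a->0: no, aaa/a meet in 0. Open state 1: 0a->1.
b: 0b undefined. 0b->0: ok.
c: 0c undefined. 0c->0: ok.
aa: 1a undefined. 1a->0: no, aaa/ca meet in 1. 1a->1: no, aaa/ca meet in 1. Open state 2: 1a->2.
ab: 1b undefined. 1b->0: ok.
ac: 1c undefined. 1c->0: ok.
aaa: 2a undefined. 2a->0: no, aaa/bcaaaab meet in 0. 2a->1: no, aaa/abaca meet in 1. 2a->2: ok.
aac: 2c undefined. 2c->0: no, aacab/ccbcc meet in 0. 2c->1: no, aacab/bcaaaab meet in 2 with "b" left. 2c->2: no, aaa/aacc meet in 2. Open state 3: 2c->3.
aaca: 3a undefined. 3a->0: no, aacab/ccbcc meet in 0. 3a->1: no, aacab/ccbcc meet in 0. 3a->2: no, aacab/bcaaaab meet in 2 with "b" left. 3a->3: ok.
aacc: 3c undefined. 3c->0: ok.
aacab: 3b undefined. 3b->0: no, aacab/ccbcc meet in 0. 3b->1: no, aacab/abaca meet in 1. 3b->2: ok.
bcaaaab: 2b undefined. 2b->0: ok.
All examples now run through 4 states with every (state, symbol) defined. Accept strings end in {2}, Reject strings end in {0,1}; accept={2}.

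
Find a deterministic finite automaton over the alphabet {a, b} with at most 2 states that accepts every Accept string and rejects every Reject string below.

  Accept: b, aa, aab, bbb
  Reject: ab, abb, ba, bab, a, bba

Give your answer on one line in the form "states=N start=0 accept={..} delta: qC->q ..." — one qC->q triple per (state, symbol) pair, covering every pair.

Fold the examples into a partial DFA from state 0: repeatedly fix the first undefined (state, symbol) met by the shortest-then-alphabetical prefix, trying targets in increasing order and rejecting any under which an Accept and a Reject string meet in one state with the same remainder; add a state when all current targets are rejected. Accepting states are where Accept strings end.
a: 0a undefined. 0a->0: no, b/ab meet in 0 with "b" left. Open state 1: 0a->1.
b: 0b undefined. 0b->0: ok.
aa: 1a undefined. 1a->0: ok.
ab: 1b undefined. 1b->0: no, b/ab meet in 0. 1b->1: ok.
All examples now run through 2 states with every (state, symbol) defined. Accept strings end in {0}, Reject strings end in {1}; accept={0}.

states=2 start=0 accept={0} delta: 0a->1 0b->0 1a->0 1b->1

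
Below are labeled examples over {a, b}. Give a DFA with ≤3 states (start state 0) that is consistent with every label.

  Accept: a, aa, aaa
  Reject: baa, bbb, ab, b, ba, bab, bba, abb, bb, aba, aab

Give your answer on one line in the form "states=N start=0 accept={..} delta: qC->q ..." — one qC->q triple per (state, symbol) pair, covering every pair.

states=2 start=0 accept={0} delta: 0a->0 0b->1 1a->1 1b->1

Grow the machine one transition at a time. Run the examples from 0; the earliest place one falls off (shortest prefix, ties alphabetical) gets sent to the lowest-numbered state that keeps every Accept/Reject pair distinguishable — a pair clashes when both reach the same state with identical unread suffix — and to a fresh state only if none does.
a: 0a undefined. 0a->0: ok.
b: 0b undefined. 0b->0: no, a/baa meet in 0. Open state 1: 0b->1.
ba: 1a undefined. 1a->0: no, a/baa meet in 0. 1a->1: ok.
bb: 1b undefined. 1b->0: no, a/bab meet in 0. 1b->1: ok.
All examples now run through 2 states with every (state, symbol) defined. Accept strings end in {0}, Reject strings end in {1}; accept={0}.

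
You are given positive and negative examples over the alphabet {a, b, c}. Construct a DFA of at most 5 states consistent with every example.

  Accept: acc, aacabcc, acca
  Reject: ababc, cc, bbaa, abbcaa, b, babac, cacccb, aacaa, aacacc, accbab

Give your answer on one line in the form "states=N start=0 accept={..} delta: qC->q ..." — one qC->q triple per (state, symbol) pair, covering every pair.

Grow the machine one transition at a time. Run the examples from 0; the earliest place one falls off (shortest prefix, ties alphabetical) gets sent to the lowest-numbered state that keeps every Accept/Reject pair distinguishable — a pair clashes when both reach the same state with identical unread suffix — and to a fresh state only if none does.
a: 0a undefined. 0a->0: no, acc/cc meet in 0 with "cc" left. Open state 1: 0a->1.
b: 0b undefined. 0b->0: ok.
c: 0c undefined. 0c->0: ok.
aa: 1a undefined. 1a->0: no, acc/aacacc meet in 1 with "cc" left. 1a->1: ok.
ab: 1b undefined. 1b->0: ok.
ac: 1c undefined. 1c->0: no, acc/ababc meet in 0. 1c->1: no, acc/bbaa meet in 1. Open state 2: 1c->2.
acc: 2c undefined. 2c->0: no, acc/ababc meet in 0. 2c->1: no, acc/bbaa meet in 1. 2c->2: no, acc/babac meet in 2. Open state 3: 2c->3.
aaca: 2a undefined. 2a->0: no, aacabcc/ababc meet in 0. 2a->1: no, acc/aacacc meet in 3. 2a->2: ok.
acca: 3a undefined. 3a->0: no, acca/ababc meet in 0. 3a->1: no, acca/bbaa meet in 1. 3a->2: no, acca/babac meet in 2. 3a->3: ok.
accb: 3b undefined. 3b->0: ok.
aacab: 2b undefined. 2b->0: no, aacabcc/ababc meet in 0. 2b->1: ok.
caccc: 3c undefined. 3c->0: ok.
All examples now run through 4 states with every (state, symbol) defined. Accept strings end in {3}, Reject strings end in {0,1,2}; accept={3}.

states=4 start=0 accept={3} delta: 0a->1 0b->0 0c->0 1a->1 1b->0 1c->2 2a->2 2b->1 2c->3 3a->3 3b->0 3c->0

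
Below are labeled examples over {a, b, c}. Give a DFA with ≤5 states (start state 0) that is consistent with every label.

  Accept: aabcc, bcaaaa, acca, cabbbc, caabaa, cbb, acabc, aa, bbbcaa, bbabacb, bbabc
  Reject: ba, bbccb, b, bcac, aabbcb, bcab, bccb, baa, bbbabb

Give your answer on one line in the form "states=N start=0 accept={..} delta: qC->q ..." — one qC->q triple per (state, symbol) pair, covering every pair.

Grow the machine one transition at a time. Run the examples from 0; the earliest place one falls off (shortest prefix, ties alphabetical) gets sent to the lowest-numbered state that keeps every Accept/Reject pair distinguishable — a pair clashes when both reach the same state with identical unread suffix — and to a fresh state only if none does.
a: 0a undefined. 0a->0: ok.
b: 0b undefined. 0b->0: no, aa/ba meet in 0. Open state 1: 0b->1.
c: 0c undefined. 0c->0: no, caabaa/baa meet in 1 with "aa" left. 0c->1: ok.
ba: 1a undefined. 1a->0: no, caabaa/ba meet in 0. 1a->1: ok.
bb: 1b undefined. 1b->0: no, cabbbc/ba meet in 1. 1b->1: no, caabaa/ba meet in 1. Open state 2: 1b->2.
bc: 1c undefined. 1c->0: no, aabcc/ba meet in 1. 1c->1: no, aabcc/ba meet in 1. 1c->2: ok.
bba: 2a undefined. 2a->0: ok.
bbb: 2b undefined. 2b->0: no, cabbbc/bbbabb meet in 2. 2b->1: no, cbb/ba meet in 1. 2b->2: no, cbb/bbbabb meet in 2. Open state 3: 2b->3.
bbc: 2c undefined. 2c->0: no, bbabc/bbccb meet in 2. 2c->1: no, aabcc/ba meet in 1. 2c->2: no, cbb/bbccb meet in 3. 2c->3: ok.
bbba: 3a undefined. 3a->0: no, bbabc/bbbabb meet in 2. 3a->1: no, aabcc/bbbabb meet in 3. 3a->2: ok.
bbbc: 3c undefined. 3c->0: ok.
bccb: 3b undefined. 3b->0: no, bcaaaa/aabbcb meet in 0. 3b->1: ok.
All examples now run through 4 states with every (state, symbol) defined. Accept strings end in {0,2,3}, Reject strings end in {1}; accept={0,2,3}.

states=4 start=0 accept={0,2,3} delta: 0a->0 0b->1 0c->1 1a->1 1b->2 1c->2 2a->0 2b->3 2c->3 3a->2 3b->1 3c->0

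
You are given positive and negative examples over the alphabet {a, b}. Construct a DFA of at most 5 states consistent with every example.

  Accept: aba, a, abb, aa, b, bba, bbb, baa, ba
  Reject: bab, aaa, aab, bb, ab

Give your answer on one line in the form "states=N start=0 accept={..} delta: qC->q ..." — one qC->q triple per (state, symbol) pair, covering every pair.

states=4 start=0 accept={1,2,3} delta: 0a->1 0b->2 1a->3 1b->0 2a->1 2b->0 3a->0 3b->0

State merging on the prefix tree: take the shortest (then alphabetical) example prefix whose next move is undefined and point that move at state 0, else 1, else 2, ...; a target is out if some Accept/Reject pair would then sit in one state with the same input left (inseparable). If every existing state is out, open a new one.
a: 0a undefined. 0a->0: no, a/aaa meet in 0. Open state 1: 0a->1.
b: 0b undefined. 0b->0: no, b/bb meet in 0. 0b->1: no, baa/aaa meet in 1 with "aa" left. Open state 2: 0b->2.
aa: 1a undefined. 1a->0: no, a/aaa meet in 1. 1a->1: no, a/aaa meet in 1. 1a->2: no, ba/aaa meet in 2 with "a" left. Open state 3: 1a->3.
ab: 1b undefined. 1b->0: ok.
ba: 2a undefined. 2a->0: no, abb/bab meet in 2. 2a->1: ok.
bb: 2b undefined. 2b->0: ok.
aaa: 3a undefined. 3a->0: ok.
aab: 3b undefined. 3b->0: ok.
All examples now run through 4 states with every (state, symbol) defined. Accept strings end in {1,2,3}, Reject strings end in {0}; accept={1,2,3}.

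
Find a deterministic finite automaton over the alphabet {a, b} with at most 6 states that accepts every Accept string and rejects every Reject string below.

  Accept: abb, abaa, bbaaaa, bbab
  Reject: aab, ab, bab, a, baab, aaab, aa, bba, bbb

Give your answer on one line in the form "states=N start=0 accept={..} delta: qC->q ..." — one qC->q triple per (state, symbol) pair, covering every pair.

states=4 start=0 accept={2,3} delta: 0a->0 0b->1 1a->2 1b->3 2a->2 2b->0 3a->1 3b->0

State merging on the prefix tree: take the shortest (then alphabetical) example prefix whose next move is undefined and point that move at state 0, else 1, else 2, ...; a target is out if some Accept/Reject pair would then sit in one state with the same input left (inseparable). If every existing state is out, open a new one.
a: 0a undefined. 0a->0: ok.
b: 0b undefined. 0b->0: no, abb/aab meet in 0. Open state 1: 0b->1.
ba: 1a undefined. 1a->0: no, abaa/a meet in 0. 1a->1: no, abb/bab meet in 1 with "b" left. Open state 2: 1a->2.
bb: 1b undefined. 1b->0: no, abb/a meet in 0. 1b->1: no, abb/aab meet in 1. 1b->2: no, abaa/bba meet in 2 with "a" left. Open state 3: 1b->3.
baa: 2a undefined. 2a->0: no, abaa/a meet in 0. 2a->1: no, abb/baab meet in 3. 2a->2: ok.
bab: 2b undefined. 2b->0: ok.
bba: 3a undefined. 3a->0: no, bbaaaa/bab meet in 0. 3a->1: ok.
bbb: 3b undefined. 3b->0: ok.
All examples now run through 4 states with every (state, symbol) defined. Accept strings end in {2,3}, Reject strings end in {0,1}; accept={2,3}.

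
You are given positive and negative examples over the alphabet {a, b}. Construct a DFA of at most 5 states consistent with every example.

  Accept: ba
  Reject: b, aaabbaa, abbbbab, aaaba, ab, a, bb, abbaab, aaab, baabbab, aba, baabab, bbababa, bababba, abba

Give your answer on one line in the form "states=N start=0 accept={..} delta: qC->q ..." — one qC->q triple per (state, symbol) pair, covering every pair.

states=4 start=0 accept={0} delta: 0a->1 0b->1 1a->0 1b->2 2a->1 2b->3 3a->2 3b->0

Grow the machine one transition at a time. Run the examples from 0; the earliest place one falls off (shortest prefix, ties alphabetical) gets sent to the lowest-numbered state that keeps every Accept/Reject pair distinguishable — a pair clashes when both reach the same state with identical unread suffix — and to a fresh state only if none does.
a: 0a undefined. 0a->0: no, ba/aaaba meet in 0 with "ba" left. Open state 1: 0a->1.
b: 0b undefined. 0b->0: no, ba/a meet in 1. 0b->1: ok.
aa: 1a undefined. 1a->0: ok.
ab: 1b undefined. 1b->0: no, ba/ab meet in 0. 1b->1: no, ba/aaaba meet in 0. Open state 2: 1b->2.
aba: 2a undefined. 2a->0: no, ba/aaaba meet in 0. 2a->1: ok.
abb: 2b undefined. 2b->0: no, ba/aaabbaa meet in 0. 2b->1: no, ba/abba meet in 0. 2b->2: no, ba/aaabbaa meet in 0. Open state 3: 2b->3.
abba: 3a undefined. 3a->0: no, ba/abba meet in 0. 3a->1: no, ba/aaabbaa meet in 0. 3a->2: ok.
abbb: 3b undefined. 3b->0: ok.
All examples now run through 4 states with every (state, symbol) defined. Accept strings end in {0}, Reject strings end in {1,2,3}; accept={0}.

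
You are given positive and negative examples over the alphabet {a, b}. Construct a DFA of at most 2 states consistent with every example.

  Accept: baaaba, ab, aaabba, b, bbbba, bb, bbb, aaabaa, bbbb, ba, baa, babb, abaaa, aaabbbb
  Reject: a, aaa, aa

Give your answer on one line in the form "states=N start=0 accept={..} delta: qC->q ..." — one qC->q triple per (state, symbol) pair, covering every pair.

Grow the machine one transition at a time. Run the examples from 0; the earliest place one falls off (shortest prefix, ties alphabetical) gets sent to the lowest-numbered state that keeps every Accept/Reject pair distinguishable — a pair clashes when both reach the same state with identical unread suffix — and to a fresh state only if none does.
a: 0a undefined. 0a->0: ok.
b: 0b undefined. 0b->0: no, baaaba/a meet in 0. Open state 1: 0b->1.
ba: 1a undefined. 1a->0: no, baaaba/a meet in 0. 1a->1: ok.
bb: 1b undefined. 1b->0: no, baaaba/a meet in 0. 1b->1: ok.
All examples now run through 2 states with every (state, symbol) defined. Accept strings end in {1}, Reject strings end in {0}; accept={1}.

states=2 start=0 accept={1} delta: 0a->0 0b->1 1a->1 1b->1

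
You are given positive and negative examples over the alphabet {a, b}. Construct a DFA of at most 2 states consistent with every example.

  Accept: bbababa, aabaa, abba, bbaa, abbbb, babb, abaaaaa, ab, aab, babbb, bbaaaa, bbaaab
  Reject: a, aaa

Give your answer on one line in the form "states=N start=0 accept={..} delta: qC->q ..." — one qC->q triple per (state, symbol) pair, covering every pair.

states=2 start=0 accept={1} delta: 0a->0 0b->1 1a->1 1b->1

State merging on the prefix tree: take the shortest (then alphabetical) example prefix whose next move is undefined and point that move at state 0, else 1, else 2, ...; a target is out if some Accept/Reject pair would then sit in one state with the same input left (inseparable). If every existing state is out, open a new one.
a: 0a undefined. 0a->0: ok.
b: 0b undefined. 0b->0: no, bbababa/a meet in 0. Open state 1: 0b->1.
ba: 1a undefined. 1a->0: no, aabaa/a meet in 0. 1a->1: ok.
bb: 1b undefined. 1b->0: no, bbababa/a meet in 0. 1b->1: ok.
All examples now run through 2 states with every (state, symbol) defined. Accept strings end in {1}, Reject strings end in {0}; accept={1}.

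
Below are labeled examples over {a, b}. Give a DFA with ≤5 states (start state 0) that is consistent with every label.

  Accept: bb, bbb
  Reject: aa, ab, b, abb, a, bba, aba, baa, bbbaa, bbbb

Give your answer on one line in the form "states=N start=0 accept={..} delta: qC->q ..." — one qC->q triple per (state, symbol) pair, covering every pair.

states=5 start=0 accept={3,4} delta: 0a->1 0b->2 1a->0 1b->0 2a->0 2b->3 3a->0 3b->4 4a->0 4b->0

Fold the examples into a partial DFA from state 0: repeatedly fix the first undefined (state, symbol) met by the shortest-then-alphabetical prefix, trying targets in increasing order and rejecting any under which an Accept and a Reject string meet in one state with the same remainder; add a state when all current targets are rejected. Accepting states are where Accept strings end.
a: 0a undefined. 0a->0: no, bb/abb meet in 0 with "bb" left. Open state 1: 0a->1.
b: 0b undefined. 0b->0: no, bb/b meet in 0. 0b->1: no, bb/ab meet in 1 with "b" left. Open state 2: 0b->2.
aa: 1a undefined. 1a->0: ok.
ab: 1b undefined. 1b->0: ok.
ba: 2a undefined. 2a->0: ok.
bb: 2b undefined. 2b->0: no, bb/aa meet in 0. 2b->1: no, bb/a meet in 1. 2b->2: no, bb/b meet in 2. Open state 3: 2b->3.
bba: 3a undefined. 3a->0: ok.
bbb: 3b undefined. 3b->0: no, bbb/aa meet in 0. 3b->1: no, bbb/a meet in 1. 3b->2: no, bb/bbbb meet in 3. 3b->3: no, bb/bbbb meet in 3. Open state 4: 3b->4.
bbba: 4a undefined. 4a->0: ok.
bbbb: 4b undefined. 4b->0: ok.
All examples now run through 5 states with every (state, symbol) defined. Accept strings end in {3,4}, Reject strings end in {0,1,2}; accept={3,4}.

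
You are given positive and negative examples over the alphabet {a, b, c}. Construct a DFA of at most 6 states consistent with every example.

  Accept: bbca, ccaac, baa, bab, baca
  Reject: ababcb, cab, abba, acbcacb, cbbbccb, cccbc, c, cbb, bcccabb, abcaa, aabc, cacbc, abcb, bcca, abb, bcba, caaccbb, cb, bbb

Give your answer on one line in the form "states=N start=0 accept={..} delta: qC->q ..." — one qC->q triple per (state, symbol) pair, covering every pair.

states=5 start=0 accept={0,1,4} delta: 0a->0 0b->1 0c->2 1a->0 1b->3 1c->2 2a->4 2b->3 2c->3 3a->2 3b->2 3c->0 4a->2 4b->2 4c->0

Grow the machine one transition at a time. Run the examples from 0; the earliest place one falls off (shortest prefix, ties alphabetical) gets sent to the lowest-numbered state that keeps every Accept/Reject pair distinguishable — a pair clashes when both reach the same state with identical unread suffix — and to a fresh state only if none does.
a: 0a undefined. 0a->0: ok.
b: 0b undefined. 0b->0: no, baa/abba meet in 0. Open state 1: 0b->1.
c: 0c undefined. 0c->0: no, ccaac/c meet in 0. 0c->1: no, bab/cab meet in 1 with "ab" left. Open state 2: 0c->2.
ba: 1a undefined. 1a->0: ok.
bb: 1b undefined. 1b->0: no, baa/abba meet in 0. 1b->1: no, baa/abba meet in 0. 1b->2: no, baca/abba meet in 2 with "a" left. Open state 3: 1b->3.
bc: 1c undefined. 1c->0: no, baa/abcaa meet in 0. 1c->1: no, baa/abcaa meet in 0. 1c->2: ok.
ca: 2a undefined. 2a->0: no, baa/abcaa meet in 0. 2a->1: no, baa/abcaa meet in 0. 2a->2: no, baca/c meet in 2. 2a->3: no, baca/abb meet in 3. Open state 4: 2a->4.
cb: 2b undefined. 2b->0: no, baa/ababcb meet in 0. 2b->1: no, baa/bcba meet in 0. 2b->2: no, baca/bcba meet in 4. 2b->3: ok.
cc: 2c undefined. 2c->0: no, ccaac/c meet in 2. 2c->1: no, ccaac/c meet in 2. 2c->2: no, baca/bcca meet in 4. 2c->3: ok.
bbb: 3b undefined. 3b->0: no, baa/cbbbccb meet in 0. 3b->1: no, bab/cbb meet in 1. 3b->2: ok.
bbc: 3c undefined. 3c->0: ok.
caa: 4a undefined. 4a->0: no, bbca/abcaa meet in 0. 4a->1: no, bab/abcaa meet in 1. 4a->2: ok.
cab: 4b undefined. 4b->0: no, bbca/cab meet in 0. 4b->1: no, bab/cab meet in 1. 4b->2: ok.
cac: 4c undefined. 4c->0: ok.
cca: 3a undefined. 3a->0: no, bbca/abba meet in 0. 3a->1: no, ccaac/cab meet in 2. 3a->2: ok.
All examples now run through 5 states with every (state, symbol) defined. Accept strings end in {0,1,4}, Reject strings end in {2,3}; accept={0,1,4}.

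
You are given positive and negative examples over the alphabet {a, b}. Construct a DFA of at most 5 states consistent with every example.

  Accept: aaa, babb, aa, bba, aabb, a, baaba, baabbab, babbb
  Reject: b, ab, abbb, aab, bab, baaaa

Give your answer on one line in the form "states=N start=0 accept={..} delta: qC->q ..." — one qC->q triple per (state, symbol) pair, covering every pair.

states=5 start=0 accept={0,4} delta: 0a->0 0b->1 1a->2 1b->0 2a->2 2b->3 3a->0 3b->4 4a->1 4b->0

Grow the machine one transition at a time. Run the examples from 0; the earliest place one falls off (shortest prefix, ties alphabetical) gets sent to the lowest-numbered state that keeps every Accept/Reject pair distinguishable — a pair clashes when both reach the same state with identical unread suffix — and to a fresh state only if none does.
a: 0a undefined. 0a->0: ok.
b: 0b undefined. 0b->0: no, aaa/b meet in 0. Open state 1: 0b->1.
ba: 1a undefined. 1a->0: no, aaa/baaaa meet in 0. 1a->1: no, babb/abbb meet in 1 with "bb" left. Open state 2: 1a->2.
bb: 1b undefined. 1b->0: ok.
baa: 2a undefined. 2a->0: no, aaa/baaaa meet in 0. 2a->1: no, baabbab/bab meet in 2 with "b" left. 2a->2: ok.
bab: 2b undefined. 2b->0: no, aaa/bab meet in 0. 2b->1: no, baaba/baaaa meet in 2. 2b->2: no, babb/bab meet in 2. Open state 3: 2b->3.
babb: 3b undefined. 3b->0: no, baabbab/b meet in 1. 3b->1: no, babb/b meet in 1. 3b->2: no, babb/baaaa meet in 2. 3b->3: no, babb/bab meet in 3. Open state 4: 3b->4.
baaba: 3a undefined. 3a->0: ok.
babbb: 4b undefined. 4b->0: ok.
baabba: 4a undefined. 4a->0: no, baabbab/b meet in 1. 4a->1: ok.
All examples now run through 5 states with every (state, symbol) defined. Accept strings end in {0,4}, Reject strings end in {1,2,3}; accept={0,4}.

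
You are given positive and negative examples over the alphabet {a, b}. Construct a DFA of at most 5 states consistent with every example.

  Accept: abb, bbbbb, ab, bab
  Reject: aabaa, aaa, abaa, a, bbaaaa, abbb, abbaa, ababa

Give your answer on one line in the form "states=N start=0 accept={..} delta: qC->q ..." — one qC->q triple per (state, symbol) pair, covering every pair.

states=3 start=0 accept={1,2} delta: 0a->0 0b->1 1a->0 1b->2 2a->0 2b->0

State merging on the prefix tree: take the shortest (then alphabetical) example prefix whose next move is undefined and point that move at state 0, else 1, else 2, ...; a target is out if some Accept/Reject pair would then sit in one state with the same input left (inseparable). If every existing state is out, open a new one.
a: 0a undefined. 0a->0: ok.
b: 0b undefined. 0b->0: no, abb/aabaa meet in 0. Open state 1: 0b->1.
ba: 1a undefined. 1a->0: ok.
bb: 1b undefined. 1b->0: no, abb/aabaa meet in 0. 1b->1: no, abb/abbb meet in 1. Open state 2: 1b->2.
bba: 2a undefined. 2a->0: ok.
bbb: 2b undefined. 2b->0: ok.
All examples now run through 3 states with every (state, symbol) defined. Accept strings end in {1,2}, Reject strings end in {0}; accept={1,2}.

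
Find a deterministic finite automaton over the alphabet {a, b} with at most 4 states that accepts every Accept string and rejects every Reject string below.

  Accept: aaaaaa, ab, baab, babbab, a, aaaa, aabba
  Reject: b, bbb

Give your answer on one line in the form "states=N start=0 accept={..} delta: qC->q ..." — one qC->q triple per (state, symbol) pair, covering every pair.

State merging on the prefix tree: take the shortest (then alphabetical) example prefix whose next move is undefined and point that move at state 0, else 1, else 2, ...; a target is out if some Accept/Reject pair would then sit in one state with the same input left (inseparable). If every existing state is out, open a new one.
a: 0a undefined. 0a->0: no, ab/b meet in 0 with "b" left. Open state 1: 0a->1.
b: 0b undefined. 0b->0: ok.
aa: 1a undefined. 1a->0: no, aaaaaa/b meet in 0. 1a->1: ok.
ab: 1b undefined. 1b->0: no, ab/b meet in 0. 1b->1: ok.
All examples now run through 2 states with every (state, symbol) defined. Accept strings end in {1}, Reject strings end in {0}; accept={1}.

states=2 start=0 accept={1} delta: 0a->1 0b->0 1a->1 1b->1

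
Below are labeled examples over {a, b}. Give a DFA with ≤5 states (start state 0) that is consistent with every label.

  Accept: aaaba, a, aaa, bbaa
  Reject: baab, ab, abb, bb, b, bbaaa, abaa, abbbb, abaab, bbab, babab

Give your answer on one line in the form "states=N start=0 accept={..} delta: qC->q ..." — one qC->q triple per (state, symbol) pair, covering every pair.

states=4 start=0 accept={0,2} delta: 0a->0 0b->1 1a->2 1b->3 2a->1 2b->0 3a->1 3b->0

State merging on the prefix tree: take the shortest (then alphabetical) example prefix whose next move is undefined and point that move at state 0, else 1, else 2, ...; a target is out if some Accept/Reject pair would then sit in one state with the same input left (inseparable). If every existing state is out, open a new one.
a: 0a undefined. 0a->0: ok.
b: 0b undefined. 0b->0: no, aaaba/baab meet in 0. Open state 1: 0b->1.
ba: 1a undefined. 1a->0: no, aaaba/abaa meet in 0. 1a->1: no, aaaba/ab meet in 1. Open state 2: 1a->2.
bb: 1b undefined. 1b->0: no, a/abb meet in 0. 1b->1: no, bbaa/abaa meet in 2 with "a" left. 1b->2: no, aaaba/abb meet in 2. Open state 3: 1b->3.
baa: 2a undefined. 2a->0: no, a/abaa meet in 0. 2a->1: ok.
bab: 2b undefined. 2b->0: ok.
bba: 3a undefined. 3a->0: no, a/bbaaa meet in 0. 3a->1: ok.
abbb: 3b undefined. 3b->0: ok.
All examples now run through 4 states with every (state, symbol) defined. Accept strings end in {0,2}, Reject strings end in {1,3}; accept={0,2}.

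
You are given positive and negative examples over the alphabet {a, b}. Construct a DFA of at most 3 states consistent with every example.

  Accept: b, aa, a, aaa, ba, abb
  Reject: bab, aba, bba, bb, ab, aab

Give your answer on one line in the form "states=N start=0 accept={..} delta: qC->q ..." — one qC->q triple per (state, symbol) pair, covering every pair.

states=3 start=0 accept={1} delta: 0a->1 0b->1 1a->1 1b->2 2a->0 2b->1

Grow the machine one transition at a time. Run the examples from 0; the earliest place one falls off (shortest prefix, ties alphabetical) gets sent to the lowest-numbered state that keeps every Accept/Reject pair distinguishable — a pair clashes when both reach the same state with identical unread suffix — and to a fresh state only if none does.
a: 0a undefined. 0a->0: no, b/ab meet in 0 with "b" left. Open state 1: 0a->1.
b: 0b undefined. 0b->0: no, b/bb meet in 0. 0b->1: ok.
aa: 1a undefined. 1a->0: no, b/bab meet in 1. 1a->1: ok.
ab: 1b undefined. 1b->0: no, b/aba meet in 1. 1b->1: no, b/bab meet in 1. Open state 2: 1b->2.
aba: 2a undefined. 2a->0: ok.
abb: 2b undefined. 2b->0: no, abb/aba meet in 0. 2b->1: ok.
All examples now run through 3 states with every (state, symbol) defined. Accept strings end in {1}, Reject strings end in {0,2}; accept={1}.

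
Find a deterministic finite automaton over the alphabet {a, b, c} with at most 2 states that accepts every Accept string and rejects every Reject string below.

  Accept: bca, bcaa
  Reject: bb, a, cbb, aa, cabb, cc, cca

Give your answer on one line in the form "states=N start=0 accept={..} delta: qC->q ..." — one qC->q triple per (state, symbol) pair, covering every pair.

states=2 start=0 accept={1} delta: 0a->0 0b->0 0c->1 1a->1 1b->0 1c->0

Grow the machine one transition at a time. Run the examples from 0; the earliest place one falls off (shortest prefix, ties alphabetical) gets sent to the lowest-numbered state that keeps every Accept/Reject pair distinguishable — a pair clashes when both reach the same state with identical unread suffix — and to a fresh state only if none does.
a: 0a undefined. 0a->0: ok.
b: 0b undefined. 0b->0: ok.
c: 0c undefined. 0c->0: no, bca/bb meet in 0. Open state 1: 0c->1.
ca: 1a undefined. 1a->0: no, bca/bb meet in 0. 1a->1: ok.
cb: 1b undefined. 1b->0: ok.
cc: 1c undefined. 1c->0: ok.
All examples now run through 2 states with every (state, symbol) defined. Accept strings end in {1}, Reject strings end in {0}; accept={1}.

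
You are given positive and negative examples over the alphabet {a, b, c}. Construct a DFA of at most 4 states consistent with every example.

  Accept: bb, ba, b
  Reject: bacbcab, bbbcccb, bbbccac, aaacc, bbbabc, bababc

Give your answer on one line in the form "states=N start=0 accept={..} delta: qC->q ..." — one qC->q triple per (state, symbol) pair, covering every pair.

states=3 start=0 accept={0} delta: 0a->0 0b->0 0c->1 1a->2 1b->0 1c->2 2a->0 2b->1 2c->2

Fold the examples into a partial DFA from state 0: repeatedly fix the first undefined (state, symbol) met by the shortest-then-alphabetical prefix, trying targets in increasing order and rejecting any under which an Accept and a Reject string meet in one state with the same remainder; add a state when all current targets are rejected. Accepting states are where Accept strings end.
a: 0a undefined. 0a->0: ok.
b: 0b undefined. 0b->0: ok.
bac: 0c undefined. 0c->0: no, bb/bacbcab meet in 0. Open state 1: 0c->1.
bacb: 1b undefined. 1b->0: ok.
aaacc: 1c undefined. 1c->0: no, bb/bbbcccb meet in 0. 1c->1: no, bb/bbbcccb meet in 0. Open state 2: 1c->2.
bacbca: 1a undefined. 1a->0: no, bb/bacbcab meet in 0. 1a->1: no, bb/bacbcab meet in 0. 1a->2: ok.
bbbcca: 2a undefined. 2a->0: ok.
bbbccc: 2c undefined. 2c->0: no, bb/bbbcccb meet in 0. 2c->1: no, bb/bbbcccb meet in 0. 2c->2: ok.
bacbcab: 2b undefined. 2b->0: no, bb/bacbcab meet in 0. 2b->1: ok.
All examples now run through 3 states with every (state, symbol) defined. Accept strings end in {0}, Reject strings end in {1,2}; accept={0}.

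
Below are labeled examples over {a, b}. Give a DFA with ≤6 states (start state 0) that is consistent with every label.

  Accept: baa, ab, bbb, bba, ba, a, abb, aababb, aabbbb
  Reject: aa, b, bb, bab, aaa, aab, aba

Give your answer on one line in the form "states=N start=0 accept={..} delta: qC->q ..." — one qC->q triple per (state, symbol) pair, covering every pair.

Fold the examples into a partial DFA from state 0: repeatedly fix the first undefined (state, symbol) met by the shortest-then-alphabetical prefix, trying targets in increasing order and rejecting any under which an Accept and a Reject string meet in one state with the same remainder; add a state when all current targets are rejected. Accepting states are where Accept strings end.
a: 0a undefined. 0a->0: no, ab/b meet in 0 with "b" left. Open state 1: 0a->1.
b: 0b undefined. 0b->0: no, baa/aa meet in 1 with "a" left. 0b->1: no, baa/aaa meet in 1 with "aa" left. Open state 2: 0b->2.
aa: 1a undefined. 1a->0: no, a/aaa meet in 1. 1a->1: no, ab/aab meet in 1 with "b" left. 1a->2: no, ba/aaa meet in 2 with "a" left. Open state 3: 1a->3.
ab: 1b undefined. 1b->0: no, a/aba meet in 1. 1b->1: ok.
ba: 2a undefined. 2a->0: ok.
bb: 2b undefined. 2b->0: no, bbb/b meet in 2. 2b->1: no, baa/bb meet in 1. 2b->2: no, bbb/b meet in 2. 2b->3: no, bbb/aab meet in 3 with "b" left. Open state 4: 2b->4.
aaa: 3a undefined. 3a->0: no, ba/aaa meet in 0. 3a->1: no, baa/aaa meet in 1. 3a->2: ok.
aab: 3b undefined. 3b->0: no, ba/aab meet in 0. 3b->1: no, baa/aab meet in 1. 3b->2: no, aababb/bb meet in 4. 3b->3: no, aabbbb/aa meet in 3. 3b->4: ok.
bba: 4a undefined. 4a->0: no, aababb/bb meet in 4. 4a->1: ok.
bbb: 4b undefined. 4b->0: no, aabbbb/bb meet in 4. 4b->1: ok.
All examples now run through 5 states with every (state, symbol) defined. Accept strings end in {0,1}, Reject strings end in {2,3,4}; accept={0,1}.

states=5 start=0 accept={0,1} delta: 0a->1 0b->2 1a->3 1b->1 2a->0 2b->4 3a->2 3b->4 4a->1 4b->1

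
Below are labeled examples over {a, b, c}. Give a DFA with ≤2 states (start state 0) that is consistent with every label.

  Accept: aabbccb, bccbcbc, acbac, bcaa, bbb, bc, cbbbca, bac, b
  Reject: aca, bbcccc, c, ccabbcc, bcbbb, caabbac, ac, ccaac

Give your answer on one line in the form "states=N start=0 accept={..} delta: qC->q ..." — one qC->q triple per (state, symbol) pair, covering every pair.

Grow the machine one transition at a time. Run the examples from 0; the earliest place one falls off (shortest prefix, ties alphabetical) gets sent to the lowest-numbered state that keeps every Accept/Reject pair distinguishable — a pair clashes when both reach the same state with identical unread suffix — and to a fresh state only if none does.
a: 0a undefined. 0a->0: ok.
b: 0b undefined. 0b->0: no, bc/c meet in 0 with "c" left. Open state 1: 0b->1.
c: 0c undefined. 0c->0: ok.
ba: 1a undefined. 1a->0: no, acbac/aca meet in 0. 1a->1: ok.
bb: 1b undefined. 1b->0: ok.
bc: 1c undefined. 1c->0: no, aabbccb/bcbbb meet in 1. 1c->1: ok.
All examples now run through 2 states with every (state, symbol) defined. Accept strings end in {1}, Reject strings end in {0}; accept={1}.

states=2 start=0 accept={1} delta: 0a->0 0b->1 0c->0 1a->1 1b->0 1c->1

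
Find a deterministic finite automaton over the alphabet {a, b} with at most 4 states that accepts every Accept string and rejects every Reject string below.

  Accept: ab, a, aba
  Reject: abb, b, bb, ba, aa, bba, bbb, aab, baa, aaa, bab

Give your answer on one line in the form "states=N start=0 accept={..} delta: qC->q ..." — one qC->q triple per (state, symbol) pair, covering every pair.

Grow the machine one transition at a time. Run the examples from 0; the earliest place one falls off (shortest prefix, ties alphabetical) gets sent to the lowest-numbered state that keeps every Accept/Reject pair distinguishable — a pair clashes when both reach the same state with identical unread suffix — and to a fresh state only if none does.
a: 0a undefined. 0a->0: no, ab/b meet in 0 with "b" left. Open state 1: 0a->1.
b: 0b undefined. 0b->0: no, ab/bab meet in 1 with "b" left. 0b->1: no, ab/bb meet in 1 with "b" left. Open state 2: 0b->2.
aa: 1a undefined. 1a->0: no, a/aaa meet in 1. 1a->1: no, ab/aab meet in 1 with "b" left. 1a->2: ok.
ab: 1b undefined. 1b->0: ok.
ba: 2a undefined. 2a->0: no, ab/ba meet in 0. 2a->1: no, ab/bab meet in 0. 2a->2: ok.
bb: 2b undefined. 2b->0: no, ab/bb meet in 0. 2b->1: no, ab/bbb meet in 0. 2b->2: ok.
All examples now run through 3 states with every (state, symbol) defined. Accept strings end in {0,1}, Reject strings end in {2}; accept={0,1}.

states=3 start=0 accept={0,1} delta: 0a->1 0b->2 1a->2 1b->0 2a->2 2b->2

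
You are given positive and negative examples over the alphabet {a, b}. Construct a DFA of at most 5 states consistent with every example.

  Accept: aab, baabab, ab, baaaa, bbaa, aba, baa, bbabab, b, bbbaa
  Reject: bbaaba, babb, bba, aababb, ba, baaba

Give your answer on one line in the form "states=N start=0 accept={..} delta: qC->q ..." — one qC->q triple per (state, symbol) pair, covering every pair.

states=3 start=0 accept={0,2} delta: 0a->1 0b->0 1a->0 1b->2 2a->0 2b->1

Grow the machine one transition at a time. Run the examples from 0; the earliest place one falls off (shortest prefix, ties alphabetical) gets sent to the lowest-numbered state that keeps every Accept/Reject pair distinguishable — a pair clashes when both reach the same state with identical unread suffix — and to a fresh state only if none does.
a: 0a undefined. 0a->0: no, aba/ba meet in 0 with "ba" left. Open state 1: 0a->1.
b: 0b undefined. 0b->0: ok.
aa: 1a undefined. 1a->0: ok.
ab: 1b undefined. 1b->0: no, aab/babb meet in 0. 1b->1: no, baabab/bbaaba meet in 1. Open state 2: 1b->2.
aba: 2a undefined. 2a->0: ok.
babb: 2b undefined. 2b->0: no, aab/babb meet in 0. 2b->1: ok.
All examples now run through 3 states with every (state, symbol) defined. Accept strings end in {0,2}, Reject strings end in {1}; accept={0,2}.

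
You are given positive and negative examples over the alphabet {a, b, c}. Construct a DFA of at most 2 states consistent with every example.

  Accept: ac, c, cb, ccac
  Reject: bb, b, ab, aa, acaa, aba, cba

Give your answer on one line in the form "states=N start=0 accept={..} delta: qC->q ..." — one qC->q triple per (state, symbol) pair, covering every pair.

states=2 start=0 accept={1} delta: 0a->0 0b->0 0c->1 1a->0 1b->1 1c->0

Grow the machine one transition at a time. Run the examples from 0; the earliest place one falls off (shortest prefix, ties alphabetical) gets sent to the lowest-numbered state that keeps every Accept/Reject pair distinguishable — a pair clashes when both reach the same state with identical unread suffix — and to a fresh state only if none does.
a: 0a undefined. 0a->0: ok.
b: 0b undefined. 0b->0: ok.
c: 0c undefined. 0c->0: no, ac/bb meet in 0. Open state 1: 0c->1.
cb: 1b undefined. 1b->0: no, cb/bb meet in 0. 1b->1: ok.
cc: 1c undefined. 1c->0: ok.
aca: 1a undefined. 1a->0: ok.
All examples now run through 2 states with every (state, symbol) defined. Accept strings end in {1}, Reject strings end in {0}; accept={1}.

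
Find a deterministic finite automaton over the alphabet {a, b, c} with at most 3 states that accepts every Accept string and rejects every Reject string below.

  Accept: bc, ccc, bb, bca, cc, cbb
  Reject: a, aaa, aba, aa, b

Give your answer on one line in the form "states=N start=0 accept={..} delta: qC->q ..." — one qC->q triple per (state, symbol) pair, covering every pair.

states=3 start=0 accept={2} delta: 0a->0 0b->1 0c->1 1a->0 1b->2 1c->2 2a->2 2b->2 2c->2

Grow the machine one transition at a time. Run the examples from 0; the earliest place one falls off (shortest prefix, ties alphabetical) gets sent to the lowest-numbered state that keeps every Accept/Reject pair distinguishable — a pair clashes when both reach the same state with identical unread suffix — and to a fresh state only if none does.
a: 0a undefined. 0a->0: ok.
b: 0b undefined. 0b->0: no, bb/a meet in 0. Open state 1: 0b->1.
c: 0c undefined. 0c->0: no, ccc/a meet in 0. 0c->1: ok.
bb: 1b undefined. 1b->0: no, bb/a meet in 0. 1b->1: no, bb/b meet in 1. Open state 2: 1b->2.
bc: 1c undefined. 1c->0: no, bc/a meet in 0. 1c->1: no, bc/b meet in 1. 1c->2: ok.
aba: 1a undefined. 1a->0: ok.
bca: 2a undefined. 2a->0: no, bca/a meet in 0. 2a->1: no, bca/b meet in 1. 2a->2: ok.
cbb: 2b undefined. 2b->0: no, cbb/a meet in 0. 2b->1: no, cbb/b meet in 1. 2b->2: ok.
ccc: 2c undefined. 2c->0: no, ccc/a meet in 0. 2c->1: no, ccc/b meet in 1. 2c->2: ok.
All examples now run through 3 states with every (state, symbol) defined. Accept strings end in {2}, Reject strings end in {0,1}; accept={2}.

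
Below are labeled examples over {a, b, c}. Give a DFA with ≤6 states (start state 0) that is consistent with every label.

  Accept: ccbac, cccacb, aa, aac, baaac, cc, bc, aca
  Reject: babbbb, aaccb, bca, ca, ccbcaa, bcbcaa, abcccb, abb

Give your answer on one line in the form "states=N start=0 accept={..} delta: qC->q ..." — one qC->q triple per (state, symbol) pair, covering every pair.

states=4 start=0 accept={0,2,3} delta: 0a->1 0b->0 0c->2 1a->0 1b->1 1c->3 2a->1 2b->1 2c->2 3a->0 3b->0 3c->0

State merging on the prefix tree: take the shortest (then alphabetical) example prefix whose next move is undefined and point that move at state 0, else 1, else 2, ...; a target is out if some Accept/Reject pair would then sit in one state with the same input left (inseparable). If every existing state is out, open a new one.
a: 0a undefined. 0a->0: no, aca/ca meet in 0 with "ca" left. Open state 1: 0a->1.
b: 0b undefined. 0b->0: ok.
c: 0c undefined. 0c->0: no, aa/ccbcaa meet in 1 with "a" left. 0c->1: no, aa/bca meet in 1 with "a" left. Open state 2: 0c->2.
aa: 1a undefined. 1a->0: ok.
ab: 1b undefined. 1b->0: no, aa/babbbb meet in 0. 1b->1: ok.
ac: 1c undefined. 1c->0: no, aca/babbbb meet in 1. 1c->1: no, baaac/babbbb meet in 1. 1c->2: no, aca/bca meet in 2 with "a" left. Open state 3: 1c->3.
ca: 2a undefined. 2a->0: no, aa/bca meet in 0. 2a->1: ok.
cc: 2c undefined. 2c->0: no, aa/aaccb meet in 0. 2c->1: no, cc/babbbb meet in 1. 2c->2: ok.
aca: 3a undefined. 3a->0: ok.
bcb: 2b undefined. 2b->0: no, aa/aaccb meet in 0. 2b->1: ok.
abcc: 3c undefined. 3c->0: ok.
cccacb: 3b undefined. 3b->0: ok.
All examples now run through 4 states with every (state, symbol) defined. Accept strings end in {0,2,3}, Reject strings end in {1}; accept={0,2,3}.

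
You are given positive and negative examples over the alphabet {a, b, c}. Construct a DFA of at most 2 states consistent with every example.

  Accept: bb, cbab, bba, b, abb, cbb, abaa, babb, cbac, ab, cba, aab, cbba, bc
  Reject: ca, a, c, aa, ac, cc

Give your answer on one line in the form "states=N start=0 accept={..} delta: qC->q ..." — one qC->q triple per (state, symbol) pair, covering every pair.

states=2 start=0 accept={1} delta: 0a->0 0b->1 0c->0 1a->1 1b->1 1c->1

State merging on the prefix tree: take the shortest (then alphabetical) example prefix whose next move is undefined and point that move at state 0, else 1, else 2, ...; a target is out if some Accept/Reject pair would then sit in one state with the same input left (inseparable). If every existing state is out, open a new one.
a: 0a undefined. 0a->0: ok.
b: 0b undefined. 0b->0: no, bb/a meet in 0. Open state 1: 0b->1.
c: 0c undefined. 0c->0: ok.
ba: 1a undefined. 1a->0: no, abaa/ca meet in 0. 1a->1: ok.
bb: 1b undefined. 1b->0: no, bb/ca meet in 0. 1b->1: ok.
bc: 1c undefined. 1c->0: no, cbac/ca meet in 0. 1c->1: ok.
All examples now run through 2 states with every (state, symbol) defined. Accept strings end in {1}, Reject strings end in {0}; accept={1}.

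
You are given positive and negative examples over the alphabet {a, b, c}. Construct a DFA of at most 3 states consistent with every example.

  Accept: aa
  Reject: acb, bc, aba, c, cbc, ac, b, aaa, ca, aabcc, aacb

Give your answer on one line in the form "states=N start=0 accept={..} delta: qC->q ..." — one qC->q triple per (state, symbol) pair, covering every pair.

Grow the machine one transition at a time. Run the examples from 0; the earliest place one falls off (shortest prefix, ties alphabetical) gets sent to the lowest-numbered state that keeps every Accept/Reject pair distinguishable — a pair clashes when both reach the same state with identical unread suffix — and to a fresh state only if none does.
a: 0a undefined. 0a->0: no, aa/aaa meet in 0. Open state 1: 0a->1.
b: 0b undefined. 0b->0: ok.
c: 0c undefined. 0c->0: ok.
aa: 1a undefined. 1a->0: no, aa/bc meet in 0. 1a->1: no, aa/aaa meet in 1. Open state 2: 1a->2.
ab: 1b undefined. 1b->0: ok.
ac: 1c undefined. 1c->0: ok.
aaa: 2a undefined. 2a->0: ok.
aab: 2b undefined. 2b->0: ok.
aac: 2c undefined. 2c->0: ok.
All examples now run through 3 states with every (state, symbol) defined. Accept strings end in {2}, Reject strings end in {0,1}; accept={2}.

states=3 start=0 accept={2} delta: 0a->1 0b->0 0c->0 1a->2 1b->0 1c->0 2a->0 2b->0 2c->0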